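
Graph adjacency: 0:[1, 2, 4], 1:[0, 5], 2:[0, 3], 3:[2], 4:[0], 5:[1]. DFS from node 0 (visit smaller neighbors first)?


DFS stack-based: start with [0]
Visit order: [0, 1, 5, 2, 3, 4]


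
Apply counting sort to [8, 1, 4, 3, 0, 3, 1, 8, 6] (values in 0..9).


Count array: [1, 2, 0, 2, 1, 0, 1, 0, 2, 0]
Reconstruct: [0, 1, 1, 3, 3, 4, 6, 8, 8]


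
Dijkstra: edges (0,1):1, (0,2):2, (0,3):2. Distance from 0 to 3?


Dijkstra from 0:
Distances: {0: 0, 1: 1, 2: 2, 3: 2}
Shortest distance to 3 = 2, path = [0, 3]


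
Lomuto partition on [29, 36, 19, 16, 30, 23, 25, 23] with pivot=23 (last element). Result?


Elements <= 23 go left of pivot.
Result: [19, 16, 23, 23, 30, 29, 25, 36], pivot at index 3


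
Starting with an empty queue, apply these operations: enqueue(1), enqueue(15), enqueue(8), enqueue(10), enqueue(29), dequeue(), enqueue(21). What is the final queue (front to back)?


enqueue(1) -> [1]
enqueue(15) -> [1, 15]
enqueue(8) -> [1, 15, 8]
enqueue(10) -> [1, 15, 8, 10]
enqueue(29) -> [1, 15, 8, 10, 29]
dequeue() returns 1 -> [15, 8, 10, 29]
enqueue(21) -> [15, 8, 10, 29, 21]
Final queue (front to back): [15, 8, 10, 29, 21]


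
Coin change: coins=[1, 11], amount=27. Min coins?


dp[0]=0; dp[i]=1+min(dp[i-c] for c in coins)
...dp[22]=2, dp[23]=3, dp[24]=4, dp[25]=5, dp[26]=6, dp[27]=7
Minimum coins for 27 = 7


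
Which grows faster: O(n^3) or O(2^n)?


cubic grows slower than exponential
O(n^3) is asymptotically smaller; O(2^n) grows faster


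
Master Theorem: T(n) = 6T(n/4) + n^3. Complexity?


a=6, b=4, c=3. log_4(6)=1.292 < c=3. Case 3: O(n^c) = O(n^3)
Complexity: O(n^3)


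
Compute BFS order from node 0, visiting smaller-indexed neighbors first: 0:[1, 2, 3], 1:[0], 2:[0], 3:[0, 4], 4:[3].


BFS queue: start with [0]
Visit order: [0, 1, 2, 3, 4]


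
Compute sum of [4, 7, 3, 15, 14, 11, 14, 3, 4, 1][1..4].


Prefix sums: [0, 4, 11, 14, 29, 43, 54, 68, 71, 75, 76]
Sum[1..4] = prefix[5] - prefix[1] = 43 - 4 = 39


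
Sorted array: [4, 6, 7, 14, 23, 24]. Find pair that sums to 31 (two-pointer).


Two pointers: lo=0, hi=5
Found pair: (7, 24) summing to 31


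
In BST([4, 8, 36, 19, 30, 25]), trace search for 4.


BST root = 4
Search for 4: compare at each node
Path: [4]


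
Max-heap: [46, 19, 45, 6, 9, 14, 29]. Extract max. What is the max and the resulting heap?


Max = 46
Replace root with last, heapify down
Resulting heap: [45, 19, 29, 6, 9, 14]


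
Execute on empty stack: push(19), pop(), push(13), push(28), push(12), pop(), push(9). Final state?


push(19) -> [19]
pop() returns 19 -> []
push(13) -> [13]
push(28) -> [13, 28]
push(12) -> [13, 28, 12]
pop() returns 12 -> [13, 28]
push(9) -> [13, 28, 9]
Final stack (bottom to top): [13, 28, 9]


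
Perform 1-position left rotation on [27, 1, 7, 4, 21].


Left rotate by 1: [1, 7, 4, 21, 27]


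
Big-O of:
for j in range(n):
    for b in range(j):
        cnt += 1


Per nesting level: O(n) * O(n) [triangular over j] = O(n^2)
Complexity: O(n^2)


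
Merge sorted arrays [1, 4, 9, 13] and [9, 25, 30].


Compare heads, take smaller each step.
Merged: [1, 4, 9, 9, 13, 25, 30]


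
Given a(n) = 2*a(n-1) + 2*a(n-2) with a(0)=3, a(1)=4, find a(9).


Build bottom-up:
...a(7)=2032, a(8)=5552, a(9)=2*5552+2*2032=15168


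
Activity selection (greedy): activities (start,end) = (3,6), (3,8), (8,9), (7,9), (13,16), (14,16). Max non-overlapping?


Greedy: pick earliest-ending, then skip overlaps.
Selected (3 activities): [(3, 6), (8, 9), (13, 16)]


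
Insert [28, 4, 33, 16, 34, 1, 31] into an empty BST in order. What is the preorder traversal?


Root = 28; build tree by BST insertion.
Preorder traversal: [28, 4, 1, 16, 33, 31, 34]


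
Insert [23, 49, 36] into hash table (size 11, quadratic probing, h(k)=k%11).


Insertions: 23->slot 1; 49->slot 5; 36->slot 3
Table: [None, 23, None, 36, None, 49, None, None, None, None, None]


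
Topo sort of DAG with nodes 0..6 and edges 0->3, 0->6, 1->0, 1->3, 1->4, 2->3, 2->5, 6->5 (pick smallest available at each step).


Kahn's algorithm, process smallest node first
Order: [1, 0, 2, 3, 4, 6, 5]


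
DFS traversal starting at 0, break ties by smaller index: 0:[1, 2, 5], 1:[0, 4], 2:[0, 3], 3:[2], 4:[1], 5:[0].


DFS stack-based: start with [0]
Visit order: [0, 1, 4, 2, 3, 5]


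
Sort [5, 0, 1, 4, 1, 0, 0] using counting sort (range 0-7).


Count array: [3, 2, 0, 0, 1, 1, 0, 0]
Reconstruct: [0, 0, 0, 1, 1, 4, 5]


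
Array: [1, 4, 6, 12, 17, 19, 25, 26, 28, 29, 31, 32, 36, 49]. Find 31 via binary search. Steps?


Search for 31:
[0,13] mid=6 arr[6]=25
[7,13] mid=10 arr[10]=31
Total: 2 comparisons


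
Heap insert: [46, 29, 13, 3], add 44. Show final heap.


Append 44: [46, 29, 13, 3, 44]
Bubble up: swap idx 4(44) with idx 1(29)
Result: [46, 44, 13, 3, 29]


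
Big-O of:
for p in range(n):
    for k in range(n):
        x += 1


Per nesting level: O(n) * O(n) = O(n^2)
Complexity: O(n^2)


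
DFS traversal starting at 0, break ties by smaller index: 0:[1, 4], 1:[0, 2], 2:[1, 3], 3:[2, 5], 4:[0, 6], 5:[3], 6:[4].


DFS stack-based: start with [0]
Visit order: [0, 1, 2, 3, 5, 4, 6]


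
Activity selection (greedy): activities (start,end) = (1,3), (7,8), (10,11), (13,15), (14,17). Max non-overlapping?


Greedy: pick earliest-ending, then skip overlaps.
Selected (4 activities): [(1, 3), (7, 8), (10, 11), (13, 15)]


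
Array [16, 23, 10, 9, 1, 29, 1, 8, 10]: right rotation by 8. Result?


Right rotate by 8: [23, 10, 9, 1, 29, 1, 8, 10, 16]


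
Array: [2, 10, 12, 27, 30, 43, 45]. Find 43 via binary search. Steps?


Search for 43:
[0,6] mid=3 arr[3]=27
[4,6] mid=5 arr[5]=43
Total: 2 comparisons


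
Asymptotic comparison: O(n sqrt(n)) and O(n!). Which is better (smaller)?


n^1.5 grows slower than factorial
O(n sqrt(n)) is asymptotically smaller; O(n!) grows faster


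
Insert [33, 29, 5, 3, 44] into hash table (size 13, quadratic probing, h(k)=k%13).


Insertions: 33->slot 7; 29->slot 3; 5->slot 5; 3->slot 4; 44->slot 6
Table: [None, None, None, 29, 3, 5, 44, 33, None, None, None, None, None]


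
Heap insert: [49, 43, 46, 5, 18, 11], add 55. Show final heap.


Append 55: [49, 43, 46, 5, 18, 11, 55]
Bubble up: swap idx 6(55) with idx 2(46); swap idx 2(55) with idx 0(49)
Result: [55, 43, 49, 5, 18, 11, 46]


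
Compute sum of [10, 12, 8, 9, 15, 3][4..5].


Prefix sums: [0, 10, 22, 30, 39, 54, 57]
Sum[4..5] = prefix[6] - prefix[4] = 57 - 39 = 18


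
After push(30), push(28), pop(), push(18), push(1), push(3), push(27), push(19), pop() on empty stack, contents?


push(30) -> [30]
push(28) -> [30, 28]
pop() returns 28 -> [30]
push(18) -> [30, 18]
push(1) -> [30, 18, 1]
push(3) -> [30, 18, 1, 3]
push(27) -> [30, 18, 1, 3, 27]
push(19) -> [30, 18, 1, 3, 27, 19]
pop() returns 19 -> [30, 18, 1, 3, 27]
Final stack (bottom to top): [30, 18, 1, 3, 27]


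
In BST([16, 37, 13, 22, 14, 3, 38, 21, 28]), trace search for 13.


BST root = 16
Search for 13: compare at each node
Path: [16, 13]


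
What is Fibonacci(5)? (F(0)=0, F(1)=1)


F(n)=F(n-1)+F(n-2)
...F(3)=2, F(4)=3, F(5)=5


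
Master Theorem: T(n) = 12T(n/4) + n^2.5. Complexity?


a=12, b=4, c=2.5. log_4(12)=1.792 < c=2.5. Case 3: O(n^c) = O(n^2.500)
Complexity: O(n^2.500)


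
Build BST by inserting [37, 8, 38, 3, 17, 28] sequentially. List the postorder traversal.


Root = 37; build tree by BST insertion.
Postorder traversal: [3, 28, 17, 8, 38, 37]


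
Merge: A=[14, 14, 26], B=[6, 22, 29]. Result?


Compare heads, take smaller each step.
Merged: [6, 14, 14, 22, 26, 29]


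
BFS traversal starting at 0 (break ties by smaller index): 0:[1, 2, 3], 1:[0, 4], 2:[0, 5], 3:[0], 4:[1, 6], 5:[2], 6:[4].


BFS queue: start with [0]
Visit order: [0, 1, 2, 3, 4, 5, 6]


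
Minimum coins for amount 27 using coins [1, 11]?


dp[0]=0; dp[i]=1+min(dp[i-c] for c in coins)
...dp[22]=2, dp[23]=3, dp[24]=4, dp[25]=5, dp[26]=6, dp[27]=7
Minimum coins for 27 = 7


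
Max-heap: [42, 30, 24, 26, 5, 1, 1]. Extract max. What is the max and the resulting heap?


Max = 42
Replace root with last, heapify down
Resulting heap: [30, 26, 24, 1, 5, 1]


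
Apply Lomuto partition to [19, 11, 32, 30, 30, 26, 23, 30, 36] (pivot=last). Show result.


Elements <= 36 go left of pivot.
Result: [19, 11, 32, 30, 30, 26, 23, 30, 36], pivot at index 8


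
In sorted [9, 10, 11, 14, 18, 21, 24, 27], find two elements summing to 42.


Two pointers: lo=0, hi=7
Found pair: (18, 24) summing to 42


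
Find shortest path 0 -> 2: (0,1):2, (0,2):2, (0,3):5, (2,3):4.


Dijkstra from 0:
Distances: {0: 0, 1: 2, 2: 2, 3: 5}
Shortest distance to 2 = 2, path = [0, 2]


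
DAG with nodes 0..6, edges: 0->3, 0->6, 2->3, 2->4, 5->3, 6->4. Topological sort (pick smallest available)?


Kahn's algorithm, process smallest node first
Order: [0, 1, 2, 5, 3, 6, 4]


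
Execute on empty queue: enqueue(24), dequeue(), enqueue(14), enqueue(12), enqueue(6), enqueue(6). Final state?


enqueue(24) -> [24]
dequeue() returns 24 -> []
enqueue(14) -> [14]
enqueue(12) -> [14, 12]
enqueue(6) -> [14, 12, 6]
enqueue(6) -> [14, 12, 6, 6]
Final queue (front to back): [14, 12, 6, 6]


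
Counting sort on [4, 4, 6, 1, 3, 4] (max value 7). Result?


Count array: [0, 1, 0, 1, 3, 0, 1, 0]
Reconstruct: [1, 3, 4, 4, 4, 6]


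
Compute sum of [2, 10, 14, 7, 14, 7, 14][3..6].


Prefix sums: [0, 2, 12, 26, 33, 47, 54, 68]
Sum[3..6] = prefix[7] - prefix[3] = 68 - 26 = 42


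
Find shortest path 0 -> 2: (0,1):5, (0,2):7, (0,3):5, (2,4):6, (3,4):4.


Dijkstra from 0:
Distances: {0: 0, 1: 5, 2: 7, 3: 5, 4: 9}
Shortest distance to 2 = 7, path = [0, 2]


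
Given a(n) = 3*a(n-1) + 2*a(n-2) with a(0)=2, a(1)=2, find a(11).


Build bottom-up:
...a(9)=69842, a(10)=248746, a(11)=3*248746+2*69842=885922


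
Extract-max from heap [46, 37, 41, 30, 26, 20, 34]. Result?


Max = 46
Replace root with last, heapify down
Resulting heap: [41, 37, 34, 30, 26, 20]


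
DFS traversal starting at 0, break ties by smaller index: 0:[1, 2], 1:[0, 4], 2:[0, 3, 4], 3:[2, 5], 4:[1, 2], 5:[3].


DFS stack-based: start with [0]
Visit order: [0, 1, 4, 2, 3, 5]


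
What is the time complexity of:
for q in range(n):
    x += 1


Per nesting level: O(n) = O(n)
Complexity: O(n)


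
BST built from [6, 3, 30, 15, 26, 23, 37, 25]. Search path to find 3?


BST root = 6
Search for 3: compare at each node
Path: [6, 3]


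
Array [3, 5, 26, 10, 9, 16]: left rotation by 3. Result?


Left rotate by 3: [10, 9, 16, 3, 5, 26]


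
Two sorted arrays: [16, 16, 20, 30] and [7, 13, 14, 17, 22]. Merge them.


Compare heads, take smaller each step.
Merged: [7, 13, 14, 16, 16, 17, 20, 22, 30]


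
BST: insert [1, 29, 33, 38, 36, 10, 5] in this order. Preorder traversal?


Root = 1; build tree by BST insertion.
Preorder traversal: [1, 29, 10, 5, 33, 38, 36]


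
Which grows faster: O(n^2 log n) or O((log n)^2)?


polylogarithmic grows slower than n^2 log n
O((log n)^2) is asymptotically smaller; O(n^2 log n) grows faster


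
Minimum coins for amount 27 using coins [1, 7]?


dp[0]=0; dp[i]=1+min(dp[i-c] for c in coins)
...dp[22]=4, dp[23]=5, dp[24]=6, dp[25]=7, dp[26]=8, dp[27]=9
Minimum coins for 27 = 9


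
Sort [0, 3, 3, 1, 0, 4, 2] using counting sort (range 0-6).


Count array: [2, 1, 1, 2, 1, 0, 0]
Reconstruct: [0, 0, 1, 2, 3, 3, 4]


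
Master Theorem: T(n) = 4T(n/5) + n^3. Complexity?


a=4, b=5, c=3. log_5(4)=0.861 < c=3. Case 3: O(n^c) = O(n^3)
Complexity: O(n^3)


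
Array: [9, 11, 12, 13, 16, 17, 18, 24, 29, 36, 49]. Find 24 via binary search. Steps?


Search for 24:
[0,10] mid=5 arr[5]=17
[6,10] mid=8 arr[8]=29
[6,7] mid=6 arr[6]=18
[7,7] mid=7 arr[7]=24
Total: 4 comparisons


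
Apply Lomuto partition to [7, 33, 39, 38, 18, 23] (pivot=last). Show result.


Elements <= 23 go left of pivot.
Result: [7, 18, 23, 38, 33, 39], pivot at index 2


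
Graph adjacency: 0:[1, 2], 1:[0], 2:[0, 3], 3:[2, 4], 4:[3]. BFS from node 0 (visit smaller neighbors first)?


BFS queue: start with [0]
Visit order: [0, 1, 2, 3, 4]


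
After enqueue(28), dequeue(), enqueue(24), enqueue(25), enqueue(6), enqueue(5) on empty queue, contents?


enqueue(28) -> [28]
dequeue() returns 28 -> []
enqueue(24) -> [24]
enqueue(25) -> [24, 25]
enqueue(6) -> [24, 25, 6]
enqueue(5) -> [24, 25, 6, 5]
Final queue (front to back): [24, 25, 6, 5]


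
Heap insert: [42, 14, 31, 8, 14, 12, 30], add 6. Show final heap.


Append 6: [42, 14, 31, 8, 14, 12, 30, 6]
Bubble up: no swaps needed
Result: [42, 14, 31, 8, 14, 12, 30, 6]


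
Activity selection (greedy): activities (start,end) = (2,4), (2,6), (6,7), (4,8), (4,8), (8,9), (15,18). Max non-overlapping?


Greedy: pick earliest-ending, then skip overlaps.
Selected (4 activities): [(2, 4), (6, 7), (8, 9), (15, 18)]


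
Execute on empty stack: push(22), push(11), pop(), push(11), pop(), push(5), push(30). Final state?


push(22) -> [22]
push(11) -> [22, 11]
pop() returns 11 -> [22]
push(11) -> [22, 11]
pop() returns 11 -> [22]
push(5) -> [22, 5]
push(30) -> [22, 5, 30]
Final stack (bottom to top): [22, 5, 30]


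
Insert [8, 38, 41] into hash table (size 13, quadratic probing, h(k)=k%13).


Insertions: 8->slot 8; 38->slot 12; 41->slot 2
Table: [None, None, 41, None, None, None, None, None, 8, None, None, None, 38]


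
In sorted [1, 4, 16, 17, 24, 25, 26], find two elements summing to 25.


Two pointers: lo=0, hi=6
Found pair: (1, 24) summing to 25


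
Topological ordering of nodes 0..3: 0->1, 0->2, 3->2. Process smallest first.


Kahn's algorithm, process smallest node first
Order: [0, 1, 3, 2]


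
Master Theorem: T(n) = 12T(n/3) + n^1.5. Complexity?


a=12, b=3, c=1.5. log_3(12)=2.262 > c=1.5. Case 1: O(n^log_b(a)) = O(n^2.262)
Complexity: O(n^2.262)


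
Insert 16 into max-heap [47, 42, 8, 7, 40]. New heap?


Append 16: [47, 42, 8, 7, 40, 16]
Bubble up: swap idx 5(16) with idx 2(8)
Result: [47, 42, 16, 7, 40, 8]


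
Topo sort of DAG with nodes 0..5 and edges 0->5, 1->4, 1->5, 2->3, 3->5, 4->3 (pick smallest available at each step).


Kahn's algorithm, process smallest node first
Order: [0, 1, 2, 4, 3, 5]


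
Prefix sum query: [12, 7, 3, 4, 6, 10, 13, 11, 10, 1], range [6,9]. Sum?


Prefix sums: [0, 12, 19, 22, 26, 32, 42, 55, 66, 76, 77]
Sum[6..9] = prefix[10] - prefix[6] = 77 - 42 = 35


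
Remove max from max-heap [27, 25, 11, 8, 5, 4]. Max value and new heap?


Max = 27
Replace root with last, heapify down
Resulting heap: [25, 8, 11, 4, 5]


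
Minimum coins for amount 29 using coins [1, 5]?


dp[0]=0; dp[i]=1+min(dp[i-c] for c in coins)
...dp[24]=8, dp[25]=5, dp[26]=6, dp[27]=7, dp[28]=8, dp[29]=9
Minimum coins for 29 = 9


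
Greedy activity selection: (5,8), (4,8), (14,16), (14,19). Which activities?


Greedy: pick earliest-ending, then skip overlaps.
Selected (2 activities): [(5, 8), (14, 16)]


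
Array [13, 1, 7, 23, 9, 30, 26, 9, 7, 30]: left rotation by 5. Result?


Left rotate by 5: [30, 26, 9, 7, 30, 13, 1, 7, 23, 9]


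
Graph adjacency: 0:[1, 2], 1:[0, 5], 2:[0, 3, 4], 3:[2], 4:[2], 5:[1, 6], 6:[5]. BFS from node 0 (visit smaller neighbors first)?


BFS queue: start with [0]
Visit order: [0, 1, 2, 5, 3, 4, 6]


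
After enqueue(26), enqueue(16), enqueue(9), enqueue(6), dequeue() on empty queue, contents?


enqueue(26) -> [26]
enqueue(16) -> [26, 16]
enqueue(9) -> [26, 16, 9]
enqueue(6) -> [26, 16, 9, 6]
dequeue() returns 26 -> [16, 9, 6]
Final queue (front to back): [16, 9, 6]


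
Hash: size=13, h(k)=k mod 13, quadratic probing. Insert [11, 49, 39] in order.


Insertions: 11->slot 11; 49->slot 10; 39->slot 0
Table: [39, None, None, None, None, None, None, None, None, None, 49, 11, None]


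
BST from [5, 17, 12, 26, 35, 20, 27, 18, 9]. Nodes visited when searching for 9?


BST root = 5
Search for 9: compare at each node
Path: [5, 17, 12, 9]


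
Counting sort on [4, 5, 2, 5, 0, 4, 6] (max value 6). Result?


Count array: [1, 0, 1, 0, 2, 2, 1]
Reconstruct: [0, 2, 4, 4, 5, 5, 6]


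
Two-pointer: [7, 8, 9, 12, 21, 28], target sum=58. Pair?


Two pointers: lo=0, hi=5
No pair sums to 58


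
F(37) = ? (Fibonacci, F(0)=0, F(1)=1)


F(n)=F(n-1)+F(n-2)
...F(35)=9227465, F(36)=14930352, F(37)=24157817


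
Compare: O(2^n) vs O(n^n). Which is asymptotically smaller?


exponential grows slower than n^n
O(2^n) is asymptotically smaller; O(n^n) grows faster


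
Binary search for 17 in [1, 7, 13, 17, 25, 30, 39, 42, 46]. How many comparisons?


Search for 17:
[0,8] mid=4 arr[4]=25
[0,3] mid=1 arr[1]=7
[2,3] mid=2 arr[2]=13
[3,3] mid=3 arr[3]=17
Total: 4 comparisons


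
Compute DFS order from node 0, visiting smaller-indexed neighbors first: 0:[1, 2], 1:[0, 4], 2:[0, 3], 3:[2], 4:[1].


DFS stack-based: start with [0]
Visit order: [0, 1, 4, 2, 3]


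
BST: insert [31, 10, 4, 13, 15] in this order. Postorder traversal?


Root = 31; build tree by BST insertion.
Postorder traversal: [4, 15, 13, 10, 31]


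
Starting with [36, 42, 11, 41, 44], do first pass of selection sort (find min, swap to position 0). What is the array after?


After one pass: [11, 42, 36, 41, 44]


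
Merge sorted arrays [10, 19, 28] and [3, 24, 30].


Compare heads, take smaller each step.
Merged: [3, 10, 19, 24, 28, 30]


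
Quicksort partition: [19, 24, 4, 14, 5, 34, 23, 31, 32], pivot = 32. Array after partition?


Elements <= 32 go left of pivot.
Result: [19, 24, 4, 14, 5, 23, 31, 32, 34], pivot at index 7


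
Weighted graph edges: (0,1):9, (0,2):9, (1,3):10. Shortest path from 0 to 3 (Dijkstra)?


Dijkstra from 0:
Distances: {0: 0, 1: 9, 2: 9, 3: 19}
Shortest distance to 3 = 19, path = [0, 1, 3]


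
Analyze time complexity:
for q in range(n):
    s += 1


Per nesting level: O(n) = O(n)
Complexity: O(n)


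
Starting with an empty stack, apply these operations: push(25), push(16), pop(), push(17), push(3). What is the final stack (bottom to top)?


push(25) -> [25]
push(16) -> [25, 16]
pop() returns 16 -> [25]
push(17) -> [25, 17]
push(3) -> [25, 17, 3]
Final stack (bottom to top): [25, 17, 3]


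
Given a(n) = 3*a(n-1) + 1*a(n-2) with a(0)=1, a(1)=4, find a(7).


Build bottom-up:
...a(5)=469, a(6)=1549, a(7)=3*1549+1*469=5116


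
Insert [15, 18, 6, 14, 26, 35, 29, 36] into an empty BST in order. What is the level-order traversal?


Root = 15; build tree by BST insertion.
Level-Order traversal: [15, 6, 18, 14, 26, 35, 29, 36]


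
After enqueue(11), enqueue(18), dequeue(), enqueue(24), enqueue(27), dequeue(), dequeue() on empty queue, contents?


enqueue(11) -> [11]
enqueue(18) -> [11, 18]
dequeue() returns 11 -> [18]
enqueue(24) -> [18, 24]
enqueue(27) -> [18, 24, 27]
dequeue() returns 18 -> [24, 27]
dequeue() returns 24 -> [27]
Final queue (front to back): [27]


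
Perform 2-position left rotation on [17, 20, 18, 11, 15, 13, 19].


Left rotate by 2: [18, 11, 15, 13, 19, 17, 20]


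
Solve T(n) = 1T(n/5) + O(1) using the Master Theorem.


a=1, b=5, c=0. log_5(1)=0 = c=0. Case 2: O(n^c log n) = O(log n)
Complexity: O(log n)


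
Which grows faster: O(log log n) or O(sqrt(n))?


double-logarithmic grows slower than sublinear
O(log log n) is asymptotically smaller; O(sqrt(n)) grows faster


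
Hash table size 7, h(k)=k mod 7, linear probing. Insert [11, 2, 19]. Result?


Insertions: 11->slot 4; 2->slot 2; 19->slot 5
Table: [None, None, 2, None, 11, 19, None]


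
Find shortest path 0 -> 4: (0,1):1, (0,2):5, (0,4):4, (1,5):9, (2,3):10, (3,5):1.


Dijkstra from 0:
Distances: {0: 0, 1: 1, 2: 5, 3: 11, 4: 4, 5: 10}
Shortest distance to 4 = 4, path = [0, 4]


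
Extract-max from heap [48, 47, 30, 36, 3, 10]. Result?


Max = 48
Replace root with last, heapify down
Resulting heap: [47, 36, 30, 10, 3]


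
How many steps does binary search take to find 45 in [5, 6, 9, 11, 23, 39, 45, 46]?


Search for 45:
[0,7] mid=3 arr[3]=11
[4,7] mid=5 arr[5]=39
[6,7] mid=6 arr[6]=45
Total: 3 comparisons


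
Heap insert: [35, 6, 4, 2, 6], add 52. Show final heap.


Append 52: [35, 6, 4, 2, 6, 52]
Bubble up: swap idx 5(52) with idx 2(4); swap idx 2(52) with idx 0(35)
Result: [52, 6, 35, 2, 6, 4]


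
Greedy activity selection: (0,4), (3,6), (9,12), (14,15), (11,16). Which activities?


Greedy: pick earliest-ending, then skip overlaps.
Selected (3 activities): [(0, 4), (9, 12), (14, 15)]


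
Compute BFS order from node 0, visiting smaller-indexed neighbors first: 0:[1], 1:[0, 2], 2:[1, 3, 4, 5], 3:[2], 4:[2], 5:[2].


BFS queue: start with [0]
Visit order: [0, 1, 2, 3, 4, 5]


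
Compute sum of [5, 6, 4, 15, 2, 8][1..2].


Prefix sums: [0, 5, 11, 15, 30, 32, 40]
Sum[1..2] = prefix[3] - prefix[1] = 15 - 5 = 10


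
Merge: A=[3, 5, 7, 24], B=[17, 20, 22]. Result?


Compare heads, take smaller each step.
Merged: [3, 5, 7, 17, 20, 22, 24]


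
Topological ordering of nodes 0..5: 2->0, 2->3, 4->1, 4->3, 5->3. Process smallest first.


Kahn's algorithm, process smallest node first
Order: [2, 0, 4, 1, 5, 3]


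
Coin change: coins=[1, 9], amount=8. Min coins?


dp[0]=0; dp[i]=1+min(dp[i-c] for c in coins)
...dp[3]=3, dp[4]=4, dp[5]=5, dp[6]=6, dp[7]=7, dp[8]=8
Minimum coins for 8 = 8


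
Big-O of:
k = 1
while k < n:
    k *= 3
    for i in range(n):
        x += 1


Per nesting level: O(log n) * O(n) = O(n log n)
Complexity: O(n log n)


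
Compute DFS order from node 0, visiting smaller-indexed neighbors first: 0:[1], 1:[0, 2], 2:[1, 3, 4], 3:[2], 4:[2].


DFS stack-based: start with [0]
Visit order: [0, 1, 2, 3, 4]


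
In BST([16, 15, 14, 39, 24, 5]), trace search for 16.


BST root = 16
Search for 16: compare at each node
Path: [16]


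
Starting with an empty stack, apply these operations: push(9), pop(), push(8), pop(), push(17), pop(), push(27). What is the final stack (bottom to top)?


push(9) -> [9]
pop() returns 9 -> []
push(8) -> [8]
pop() returns 8 -> []
push(17) -> [17]
pop() returns 17 -> []
push(27) -> [27]
Final stack (bottom to top): [27]


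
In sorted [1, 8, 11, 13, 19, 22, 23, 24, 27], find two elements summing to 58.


Two pointers: lo=0, hi=8
No pair sums to 58


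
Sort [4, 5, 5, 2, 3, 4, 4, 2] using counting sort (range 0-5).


Count array: [0, 0, 2, 1, 3, 2]
Reconstruct: [2, 2, 3, 4, 4, 4, 5, 5]


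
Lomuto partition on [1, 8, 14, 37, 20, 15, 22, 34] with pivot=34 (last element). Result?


Elements <= 34 go left of pivot.
Result: [1, 8, 14, 20, 15, 22, 34, 37], pivot at index 6


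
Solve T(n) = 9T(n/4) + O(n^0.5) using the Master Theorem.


a=9, b=4, c=0.5. log_4(9)=1.585 > c=0.5. Case 1: O(n^log_b(a)) = O(n^1.585)
Complexity: O(n^1.585)


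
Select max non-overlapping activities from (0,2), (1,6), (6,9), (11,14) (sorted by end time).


Greedy: pick earliest-ending, then skip overlaps.
Selected (3 activities): [(0, 2), (6, 9), (11, 14)]


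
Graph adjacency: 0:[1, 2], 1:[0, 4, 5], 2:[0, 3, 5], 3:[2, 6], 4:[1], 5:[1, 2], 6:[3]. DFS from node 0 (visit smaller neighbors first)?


DFS stack-based: start with [0]
Visit order: [0, 1, 4, 5, 2, 3, 6]


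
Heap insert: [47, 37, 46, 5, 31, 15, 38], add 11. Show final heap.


Append 11: [47, 37, 46, 5, 31, 15, 38, 11]
Bubble up: swap idx 7(11) with idx 3(5)
Result: [47, 37, 46, 11, 31, 15, 38, 5]


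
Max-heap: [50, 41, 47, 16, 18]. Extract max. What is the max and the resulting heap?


Max = 50
Replace root with last, heapify down
Resulting heap: [47, 41, 18, 16]


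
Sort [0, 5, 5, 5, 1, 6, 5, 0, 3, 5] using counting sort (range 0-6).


Count array: [2, 1, 0, 1, 0, 5, 1]
Reconstruct: [0, 0, 1, 3, 5, 5, 5, 5, 5, 6]


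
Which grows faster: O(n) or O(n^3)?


linear grows slower than cubic
O(n) is asymptotically smaller; O(n^3) grows faster


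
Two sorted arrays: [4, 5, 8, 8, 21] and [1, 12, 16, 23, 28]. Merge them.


Compare heads, take smaller each step.
Merged: [1, 4, 5, 8, 8, 12, 16, 21, 23, 28]


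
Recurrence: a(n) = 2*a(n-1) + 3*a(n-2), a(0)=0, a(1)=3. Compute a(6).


Build bottom-up:
...a(4)=60, a(5)=183, a(6)=2*183+3*60=546


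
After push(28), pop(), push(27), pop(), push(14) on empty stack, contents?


push(28) -> [28]
pop() returns 28 -> []
push(27) -> [27]
pop() returns 27 -> []
push(14) -> [14]
Final stack (bottom to top): [14]


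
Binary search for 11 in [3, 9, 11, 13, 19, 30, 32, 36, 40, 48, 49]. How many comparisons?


Search for 11:
[0,10] mid=5 arr[5]=30
[0,4] mid=2 arr[2]=11
Total: 2 comparisons


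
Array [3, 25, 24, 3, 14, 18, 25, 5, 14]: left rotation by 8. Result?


Left rotate by 8: [14, 3, 25, 24, 3, 14, 18, 25, 5]


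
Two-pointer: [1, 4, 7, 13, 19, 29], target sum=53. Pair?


Two pointers: lo=0, hi=5
No pair sums to 53


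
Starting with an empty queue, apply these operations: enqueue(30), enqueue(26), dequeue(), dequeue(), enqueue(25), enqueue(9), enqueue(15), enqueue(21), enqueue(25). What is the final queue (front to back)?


enqueue(30) -> [30]
enqueue(26) -> [30, 26]
dequeue() returns 30 -> [26]
dequeue() returns 26 -> []
enqueue(25) -> [25]
enqueue(9) -> [25, 9]
enqueue(15) -> [25, 9, 15]
enqueue(21) -> [25, 9, 15, 21]
enqueue(25) -> [25, 9, 15, 21, 25]
Final queue (front to back): [25, 9, 15, 21, 25]


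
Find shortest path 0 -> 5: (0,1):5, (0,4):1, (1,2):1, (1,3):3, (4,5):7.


Dijkstra from 0:
Distances: {0: 0, 1: 5, 2: 6, 3: 8, 4: 1, 5: 8}
Shortest distance to 5 = 8, path = [0, 4, 5]


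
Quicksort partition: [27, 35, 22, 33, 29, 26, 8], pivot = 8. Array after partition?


Elements <= 8 go left of pivot.
Result: [8, 35, 22, 33, 29, 26, 27], pivot at index 0


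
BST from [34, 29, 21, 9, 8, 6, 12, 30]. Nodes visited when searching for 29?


BST root = 34
Search for 29: compare at each node
Path: [34, 29]


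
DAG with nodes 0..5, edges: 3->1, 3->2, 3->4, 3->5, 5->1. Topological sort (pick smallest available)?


Kahn's algorithm, process smallest node first
Order: [0, 3, 2, 4, 5, 1]


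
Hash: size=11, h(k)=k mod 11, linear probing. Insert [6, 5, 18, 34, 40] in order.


Insertions: 6->slot 6; 5->slot 5; 18->slot 7; 34->slot 1; 40->slot 8
Table: [None, 34, None, None, None, 5, 6, 18, 40, None, None]


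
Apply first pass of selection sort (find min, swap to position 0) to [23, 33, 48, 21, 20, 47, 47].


After one pass: [20, 33, 48, 21, 23, 47, 47]


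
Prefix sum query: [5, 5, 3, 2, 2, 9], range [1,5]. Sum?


Prefix sums: [0, 5, 10, 13, 15, 17, 26]
Sum[1..5] = prefix[6] - prefix[1] = 26 - 5 = 21


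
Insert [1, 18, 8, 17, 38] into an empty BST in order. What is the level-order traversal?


Root = 1; build tree by BST insertion.
Level-Order traversal: [1, 18, 8, 38, 17]


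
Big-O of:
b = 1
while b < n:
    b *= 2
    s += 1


Per nesting level: O(log n) = O(log n)
Complexity: O(log n)


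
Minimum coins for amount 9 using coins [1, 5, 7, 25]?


dp[0]=0; dp[i]=1+min(dp[i-c] for c in coins)
...dp[4]=4, dp[5]=1, dp[6]=2, dp[7]=1, dp[8]=2, dp[9]=3
Minimum coins for 9 = 3


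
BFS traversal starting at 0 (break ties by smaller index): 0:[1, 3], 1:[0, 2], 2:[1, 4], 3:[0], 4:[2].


BFS queue: start with [0]
Visit order: [0, 1, 3, 2, 4]


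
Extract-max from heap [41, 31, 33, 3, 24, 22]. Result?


Max = 41
Replace root with last, heapify down
Resulting heap: [33, 31, 22, 3, 24]


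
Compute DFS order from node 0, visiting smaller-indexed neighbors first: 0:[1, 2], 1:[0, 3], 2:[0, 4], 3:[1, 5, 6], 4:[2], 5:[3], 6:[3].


DFS stack-based: start with [0]
Visit order: [0, 1, 3, 5, 6, 2, 4]


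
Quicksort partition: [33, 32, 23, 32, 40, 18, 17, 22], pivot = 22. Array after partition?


Elements <= 22 go left of pivot.
Result: [18, 17, 22, 32, 40, 33, 32, 23], pivot at index 2


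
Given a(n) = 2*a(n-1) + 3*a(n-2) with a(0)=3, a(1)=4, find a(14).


Build bottom-up:
...a(12)=930023, a(13)=2790064, a(14)=2*2790064+3*930023=8370197


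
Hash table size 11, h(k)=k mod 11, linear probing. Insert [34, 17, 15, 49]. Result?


Insertions: 34->slot 1; 17->slot 6; 15->slot 4; 49->slot 5
Table: [None, 34, None, None, 15, 49, 17, None, None, None, None]


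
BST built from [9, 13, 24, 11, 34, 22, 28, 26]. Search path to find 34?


BST root = 9
Search for 34: compare at each node
Path: [9, 13, 24, 34]


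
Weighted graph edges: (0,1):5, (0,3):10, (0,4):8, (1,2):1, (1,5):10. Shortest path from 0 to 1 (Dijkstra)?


Dijkstra from 0:
Distances: {0: 0, 1: 5, 2: 6, 3: 10, 4: 8, 5: 15}
Shortest distance to 1 = 5, path = [0, 1]


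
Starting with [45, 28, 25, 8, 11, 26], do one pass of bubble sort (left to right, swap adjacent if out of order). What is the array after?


After one pass: [28, 25, 8, 11, 26, 45]


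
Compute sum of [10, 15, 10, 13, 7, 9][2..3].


Prefix sums: [0, 10, 25, 35, 48, 55, 64]
Sum[2..3] = prefix[4] - prefix[2] = 48 - 25 = 23


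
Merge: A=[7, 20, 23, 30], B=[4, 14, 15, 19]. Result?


Compare heads, take smaller each step.
Merged: [4, 7, 14, 15, 19, 20, 23, 30]


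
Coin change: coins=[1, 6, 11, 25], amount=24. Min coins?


dp[0]=0; dp[i]=1+min(dp[i-c] for c in coins)
...dp[19]=4, dp[20]=5, dp[21]=6, dp[22]=2, dp[23]=3, dp[24]=4
Minimum coins for 24 = 4


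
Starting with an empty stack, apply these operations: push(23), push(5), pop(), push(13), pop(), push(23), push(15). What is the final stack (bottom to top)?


push(23) -> [23]
push(5) -> [23, 5]
pop() returns 5 -> [23]
push(13) -> [23, 13]
pop() returns 13 -> [23]
push(23) -> [23, 23]
push(15) -> [23, 23, 15]
Final stack (bottom to top): [23, 23, 15]


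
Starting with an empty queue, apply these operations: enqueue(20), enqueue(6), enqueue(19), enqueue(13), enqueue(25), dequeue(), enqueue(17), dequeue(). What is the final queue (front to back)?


enqueue(20) -> [20]
enqueue(6) -> [20, 6]
enqueue(19) -> [20, 6, 19]
enqueue(13) -> [20, 6, 19, 13]
enqueue(25) -> [20, 6, 19, 13, 25]
dequeue() returns 20 -> [6, 19, 13, 25]
enqueue(17) -> [6, 19, 13, 25, 17]
dequeue() returns 6 -> [19, 13, 25, 17]
Final queue (front to back): [19, 13, 25, 17]


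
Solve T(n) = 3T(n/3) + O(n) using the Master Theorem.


a=3, b=3, c=1. log_3(3)=1 = c=1. Case 2: O(n^c log n) = O(n log n)
Complexity: O(n log n)


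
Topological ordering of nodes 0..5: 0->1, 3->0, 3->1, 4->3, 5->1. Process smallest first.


Kahn's algorithm, process smallest node first
Order: [2, 4, 3, 0, 5, 1]


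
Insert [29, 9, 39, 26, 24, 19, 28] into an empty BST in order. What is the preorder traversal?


Root = 29; build tree by BST insertion.
Preorder traversal: [29, 9, 26, 24, 19, 28, 39]


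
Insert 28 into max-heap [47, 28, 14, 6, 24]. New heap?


Append 28: [47, 28, 14, 6, 24, 28]
Bubble up: swap idx 5(28) with idx 2(14)
Result: [47, 28, 28, 6, 24, 14]


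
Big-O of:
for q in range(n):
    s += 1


Per nesting level: O(n) = O(n)
Complexity: O(n)


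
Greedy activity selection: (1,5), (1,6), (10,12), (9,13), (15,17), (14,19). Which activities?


Greedy: pick earliest-ending, then skip overlaps.
Selected (3 activities): [(1, 5), (10, 12), (15, 17)]


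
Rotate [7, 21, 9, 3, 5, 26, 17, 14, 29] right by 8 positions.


Right rotate by 8: [21, 9, 3, 5, 26, 17, 14, 29, 7]


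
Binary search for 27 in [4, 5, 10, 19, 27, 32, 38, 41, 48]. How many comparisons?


Search for 27:
[0,8] mid=4 arr[4]=27
Total: 1 comparisons


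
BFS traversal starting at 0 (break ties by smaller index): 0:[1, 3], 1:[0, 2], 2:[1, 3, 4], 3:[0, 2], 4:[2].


BFS queue: start with [0]
Visit order: [0, 1, 3, 2, 4]


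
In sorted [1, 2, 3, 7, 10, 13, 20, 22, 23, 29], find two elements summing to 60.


Two pointers: lo=0, hi=9
No pair sums to 60


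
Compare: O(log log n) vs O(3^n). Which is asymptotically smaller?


double-logarithmic grows slower than exponential (base 3)
O(log log n) is asymptotically smaller; O(3^n) grows faster


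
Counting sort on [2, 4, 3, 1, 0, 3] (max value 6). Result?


Count array: [1, 1, 1, 2, 1, 0, 0]
Reconstruct: [0, 1, 2, 3, 3, 4]


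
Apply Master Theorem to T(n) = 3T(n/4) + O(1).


a=3, b=4, c=0. log_4(3)=0.792 > c=0. Case 1: O(n^log_b(a)) = O(n^0.792)
Complexity: O(n^0.792)


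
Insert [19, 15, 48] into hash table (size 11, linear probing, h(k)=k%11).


Insertions: 19->slot 8; 15->slot 4; 48->slot 5
Table: [None, None, None, None, 15, 48, None, None, 19, None, None]


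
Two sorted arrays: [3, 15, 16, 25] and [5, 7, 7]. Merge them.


Compare heads, take smaller each step.
Merged: [3, 5, 7, 7, 15, 16, 25]


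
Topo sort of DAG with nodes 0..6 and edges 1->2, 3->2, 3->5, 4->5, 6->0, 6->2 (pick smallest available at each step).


Kahn's algorithm, process smallest node first
Order: [1, 3, 4, 5, 6, 0, 2]


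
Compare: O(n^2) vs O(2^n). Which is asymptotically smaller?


quadratic grows slower than exponential
O(n^2) is asymptotically smaller; O(2^n) grows faster


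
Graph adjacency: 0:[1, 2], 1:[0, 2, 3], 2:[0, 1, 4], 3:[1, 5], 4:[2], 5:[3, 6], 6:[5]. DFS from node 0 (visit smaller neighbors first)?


DFS stack-based: start with [0]
Visit order: [0, 1, 2, 4, 3, 5, 6]


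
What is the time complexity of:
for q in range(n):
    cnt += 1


Per nesting level: O(n) = O(n)
Complexity: O(n)


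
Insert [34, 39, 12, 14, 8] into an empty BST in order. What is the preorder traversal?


Root = 34; build tree by BST insertion.
Preorder traversal: [34, 12, 8, 14, 39]


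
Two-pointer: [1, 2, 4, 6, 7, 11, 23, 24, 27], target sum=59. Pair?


Two pointers: lo=0, hi=8
No pair sums to 59


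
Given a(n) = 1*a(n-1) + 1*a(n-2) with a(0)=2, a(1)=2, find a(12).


Build bottom-up:
...a(10)=178, a(11)=288, a(12)=1*288+1*178=466


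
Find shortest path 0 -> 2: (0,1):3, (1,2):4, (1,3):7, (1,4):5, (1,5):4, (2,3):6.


Dijkstra from 0:
Distances: {0: 0, 1: 3, 2: 7, 3: 10, 4: 8, 5: 7}
Shortest distance to 2 = 7, path = [0, 1, 2]


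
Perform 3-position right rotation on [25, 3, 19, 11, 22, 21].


Right rotate by 3: [11, 22, 21, 25, 3, 19]


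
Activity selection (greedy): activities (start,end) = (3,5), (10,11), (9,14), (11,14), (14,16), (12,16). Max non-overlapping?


Greedy: pick earliest-ending, then skip overlaps.
Selected (4 activities): [(3, 5), (10, 11), (11, 14), (14, 16)]


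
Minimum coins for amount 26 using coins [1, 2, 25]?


dp[0]=0; dp[i]=1+min(dp[i-c] for c in coins)
...dp[21]=11, dp[22]=11, dp[23]=12, dp[24]=12, dp[25]=1, dp[26]=2
Minimum coins for 26 = 2


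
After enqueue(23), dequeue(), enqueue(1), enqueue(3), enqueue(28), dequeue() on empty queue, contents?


enqueue(23) -> [23]
dequeue() returns 23 -> []
enqueue(1) -> [1]
enqueue(3) -> [1, 3]
enqueue(28) -> [1, 3, 28]
dequeue() returns 1 -> [3, 28]
Final queue (front to back): [3, 28]


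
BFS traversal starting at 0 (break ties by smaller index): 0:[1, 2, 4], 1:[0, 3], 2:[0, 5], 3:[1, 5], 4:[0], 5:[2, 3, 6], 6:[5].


BFS queue: start with [0]
Visit order: [0, 1, 2, 4, 3, 5, 6]


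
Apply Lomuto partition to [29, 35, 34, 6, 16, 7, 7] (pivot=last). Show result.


Elements <= 7 go left of pivot.
Result: [6, 7, 7, 29, 16, 35, 34], pivot at index 2


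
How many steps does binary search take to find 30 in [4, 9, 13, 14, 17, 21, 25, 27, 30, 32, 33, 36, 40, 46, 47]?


Search for 30:
[0,14] mid=7 arr[7]=27
[8,14] mid=11 arr[11]=36
[8,10] mid=9 arr[9]=32
[8,8] mid=8 arr[8]=30
Total: 4 comparisons


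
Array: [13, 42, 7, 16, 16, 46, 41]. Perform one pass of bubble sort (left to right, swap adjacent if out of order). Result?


After one pass: [13, 7, 16, 16, 42, 41, 46]


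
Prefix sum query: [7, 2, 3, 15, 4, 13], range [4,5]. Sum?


Prefix sums: [0, 7, 9, 12, 27, 31, 44]
Sum[4..5] = prefix[6] - prefix[4] = 44 - 27 = 17


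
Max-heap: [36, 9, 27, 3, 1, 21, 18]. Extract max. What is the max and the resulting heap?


Max = 36
Replace root with last, heapify down
Resulting heap: [27, 9, 21, 3, 1, 18]


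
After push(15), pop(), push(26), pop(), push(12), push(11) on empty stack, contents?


push(15) -> [15]
pop() returns 15 -> []
push(26) -> [26]
pop() returns 26 -> []
push(12) -> [12]
push(11) -> [12, 11]
Final stack (bottom to top): [12, 11]


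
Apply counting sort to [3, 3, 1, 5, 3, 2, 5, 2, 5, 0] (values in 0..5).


Count array: [1, 1, 2, 3, 0, 3]
Reconstruct: [0, 1, 2, 2, 3, 3, 3, 5, 5, 5]


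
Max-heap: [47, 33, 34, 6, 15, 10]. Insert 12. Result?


Append 12: [47, 33, 34, 6, 15, 10, 12]
Bubble up: no swaps needed
Result: [47, 33, 34, 6, 15, 10, 12]


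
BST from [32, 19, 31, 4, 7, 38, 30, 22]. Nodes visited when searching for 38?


BST root = 32
Search for 38: compare at each node
Path: [32, 38]


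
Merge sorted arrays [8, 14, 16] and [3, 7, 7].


Compare heads, take smaller each step.
Merged: [3, 7, 7, 8, 14, 16]


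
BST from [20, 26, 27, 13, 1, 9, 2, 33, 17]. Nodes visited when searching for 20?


BST root = 20
Search for 20: compare at each node
Path: [20]


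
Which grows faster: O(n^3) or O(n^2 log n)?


n^2 log n grows slower than cubic
O(n^2 log n) is asymptotically smaller; O(n^3) grows faster


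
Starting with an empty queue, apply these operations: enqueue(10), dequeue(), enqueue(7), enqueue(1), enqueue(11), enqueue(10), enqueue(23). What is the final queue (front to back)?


enqueue(10) -> [10]
dequeue() returns 10 -> []
enqueue(7) -> [7]
enqueue(1) -> [7, 1]
enqueue(11) -> [7, 1, 11]
enqueue(10) -> [7, 1, 11, 10]
enqueue(23) -> [7, 1, 11, 10, 23]
Final queue (front to back): [7, 1, 11, 10, 23]


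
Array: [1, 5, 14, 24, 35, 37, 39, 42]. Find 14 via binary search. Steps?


Search for 14:
[0,7] mid=3 arr[3]=24
[0,2] mid=1 arr[1]=5
[2,2] mid=2 arr[2]=14
Total: 3 comparisons


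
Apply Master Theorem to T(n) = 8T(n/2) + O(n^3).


a=8, b=2, c=3. log_2(8)=3 = c=3. Case 2: O(n^c log n) = O(n^3 log n)
Complexity: O(n^3 log n)


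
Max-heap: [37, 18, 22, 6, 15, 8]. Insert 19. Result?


Append 19: [37, 18, 22, 6, 15, 8, 19]
Bubble up: no swaps needed
Result: [37, 18, 22, 6, 15, 8, 19]


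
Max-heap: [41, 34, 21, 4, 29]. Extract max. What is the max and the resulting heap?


Max = 41
Replace root with last, heapify down
Resulting heap: [34, 29, 21, 4]


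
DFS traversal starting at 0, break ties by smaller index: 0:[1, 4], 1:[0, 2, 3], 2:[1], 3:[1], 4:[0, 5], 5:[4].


DFS stack-based: start with [0]
Visit order: [0, 1, 2, 3, 4, 5]


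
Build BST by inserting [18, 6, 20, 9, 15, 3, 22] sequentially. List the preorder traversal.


Root = 18; build tree by BST insertion.
Preorder traversal: [18, 6, 3, 9, 15, 20, 22]


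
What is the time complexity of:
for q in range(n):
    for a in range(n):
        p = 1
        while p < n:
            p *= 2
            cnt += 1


Per nesting level: O(n) * O(n) * O(log n) = O(n^2 log n)
Complexity: O(n^2 log n)


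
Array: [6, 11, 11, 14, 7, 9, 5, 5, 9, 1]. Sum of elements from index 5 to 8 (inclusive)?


Prefix sums: [0, 6, 17, 28, 42, 49, 58, 63, 68, 77, 78]
Sum[5..8] = prefix[9] - prefix[5] = 77 - 49 = 28


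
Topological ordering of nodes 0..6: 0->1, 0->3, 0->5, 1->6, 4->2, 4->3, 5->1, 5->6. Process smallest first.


Kahn's algorithm, process smallest node first
Order: [0, 4, 2, 3, 5, 1, 6]


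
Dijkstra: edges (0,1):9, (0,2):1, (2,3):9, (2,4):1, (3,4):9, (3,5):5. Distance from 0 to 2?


Dijkstra from 0:
Distances: {0: 0, 1: 9, 2: 1, 3: 10, 4: 2, 5: 15}
Shortest distance to 2 = 1, path = [0, 2]
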